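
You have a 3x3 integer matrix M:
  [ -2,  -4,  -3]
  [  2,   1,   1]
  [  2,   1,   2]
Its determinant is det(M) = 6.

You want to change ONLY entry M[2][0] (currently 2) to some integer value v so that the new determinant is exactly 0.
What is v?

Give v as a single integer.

det is linear in entry M[2][0]: det = old_det + (v - 2) * C_20
Cofactor C_20 = -1
Want det = 0: 6 + (v - 2) * -1 = 0
  (v - 2) = -6 / -1 = 6
  v = 2 + (6) = 8

Answer: 8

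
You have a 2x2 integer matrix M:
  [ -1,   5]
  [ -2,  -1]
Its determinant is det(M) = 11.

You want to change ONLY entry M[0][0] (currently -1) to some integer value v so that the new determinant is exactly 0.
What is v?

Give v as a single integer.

Answer: 10

Derivation:
det is linear in entry M[0][0]: det = old_det + (v - -1) * C_00
Cofactor C_00 = -1
Want det = 0: 11 + (v - -1) * -1 = 0
  (v - -1) = -11 / -1 = 11
  v = -1 + (11) = 10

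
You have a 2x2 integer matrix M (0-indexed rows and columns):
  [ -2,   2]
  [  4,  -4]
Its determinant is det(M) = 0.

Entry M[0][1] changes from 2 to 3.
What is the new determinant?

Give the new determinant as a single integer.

Answer: -4

Derivation:
det is linear in row 0: changing M[0][1] by delta changes det by delta * cofactor(0,1).
Cofactor C_01 = (-1)^(0+1) * minor(0,1) = -4
Entry delta = 3 - 2 = 1
Det delta = 1 * -4 = -4
New det = 0 + -4 = -4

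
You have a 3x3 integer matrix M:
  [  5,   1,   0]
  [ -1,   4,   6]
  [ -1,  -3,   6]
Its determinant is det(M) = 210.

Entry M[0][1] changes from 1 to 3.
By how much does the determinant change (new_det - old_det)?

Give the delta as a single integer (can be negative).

Answer: 0

Derivation:
Cofactor C_01 = 0
Entry delta = 3 - 1 = 2
Det delta = entry_delta * cofactor = 2 * 0 = 0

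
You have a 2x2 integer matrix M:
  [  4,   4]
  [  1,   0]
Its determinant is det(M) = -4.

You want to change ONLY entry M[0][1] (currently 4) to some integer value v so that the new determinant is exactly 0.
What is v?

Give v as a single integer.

det is linear in entry M[0][1]: det = old_det + (v - 4) * C_01
Cofactor C_01 = -1
Want det = 0: -4 + (v - 4) * -1 = 0
  (v - 4) = 4 / -1 = -4
  v = 4 + (-4) = 0

Answer: 0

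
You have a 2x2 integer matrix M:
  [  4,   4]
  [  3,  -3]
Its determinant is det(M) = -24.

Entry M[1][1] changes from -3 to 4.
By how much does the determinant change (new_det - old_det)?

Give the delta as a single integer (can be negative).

Answer: 28

Derivation:
Cofactor C_11 = 4
Entry delta = 4 - -3 = 7
Det delta = entry_delta * cofactor = 7 * 4 = 28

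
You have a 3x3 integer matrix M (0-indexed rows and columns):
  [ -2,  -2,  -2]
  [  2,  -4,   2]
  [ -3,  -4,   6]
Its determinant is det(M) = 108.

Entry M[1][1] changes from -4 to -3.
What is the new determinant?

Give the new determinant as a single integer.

Answer: 90

Derivation:
det is linear in row 1: changing M[1][1] by delta changes det by delta * cofactor(1,1).
Cofactor C_11 = (-1)^(1+1) * minor(1,1) = -18
Entry delta = -3 - -4 = 1
Det delta = 1 * -18 = -18
New det = 108 + -18 = 90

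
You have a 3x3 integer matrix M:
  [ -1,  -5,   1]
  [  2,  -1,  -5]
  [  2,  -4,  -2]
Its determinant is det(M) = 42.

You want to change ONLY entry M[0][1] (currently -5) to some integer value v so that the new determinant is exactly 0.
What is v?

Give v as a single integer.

Answer: 2

Derivation:
det is linear in entry M[0][1]: det = old_det + (v - -5) * C_01
Cofactor C_01 = -6
Want det = 0: 42 + (v - -5) * -6 = 0
  (v - -5) = -42 / -6 = 7
  v = -5 + (7) = 2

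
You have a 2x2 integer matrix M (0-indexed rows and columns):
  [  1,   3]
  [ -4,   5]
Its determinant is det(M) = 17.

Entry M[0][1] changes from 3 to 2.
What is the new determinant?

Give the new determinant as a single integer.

Answer: 13

Derivation:
det is linear in row 0: changing M[0][1] by delta changes det by delta * cofactor(0,1).
Cofactor C_01 = (-1)^(0+1) * minor(0,1) = 4
Entry delta = 2 - 3 = -1
Det delta = -1 * 4 = -4
New det = 17 + -4 = 13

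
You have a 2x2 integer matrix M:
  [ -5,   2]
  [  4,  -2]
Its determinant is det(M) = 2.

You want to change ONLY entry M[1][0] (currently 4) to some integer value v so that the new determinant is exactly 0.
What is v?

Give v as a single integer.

Answer: 5

Derivation:
det is linear in entry M[1][0]: det = old_det + (v - 4) * C_10
Cofactor C_10 = -2
Want det = 0: 2 + (v - 4) * -2 = 0
  (v - 4) = -2 / -2 = 1
  v = 4 + (1) = 5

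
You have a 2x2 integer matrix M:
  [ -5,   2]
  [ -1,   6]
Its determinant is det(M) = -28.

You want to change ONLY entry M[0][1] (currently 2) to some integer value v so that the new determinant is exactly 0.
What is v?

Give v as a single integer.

Answer: 30

Derivation:
det is linear in entry M[0][1]: det = old_det + (v - 2) * C_01
Cofactor C_01 = 1
Want det = 0: -28 + (v - 2) * 1 = 0
  (v - 2) = 28 / 1 = 28
  v = 2 + (28) = 30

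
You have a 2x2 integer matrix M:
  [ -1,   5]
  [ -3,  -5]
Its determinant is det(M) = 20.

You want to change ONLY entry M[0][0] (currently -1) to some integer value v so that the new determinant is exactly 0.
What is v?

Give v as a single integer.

Answer: 3

Derivation:
det is linear in entry M[0][0]: det = old_det + (v - -1) * C_00
Cofactor C_00 = -5
Want det = 0: 20 + (v - -1) * -5 = 0
  (v - -1) = -20 / -5 = 4
  v = -1 + (4) = 3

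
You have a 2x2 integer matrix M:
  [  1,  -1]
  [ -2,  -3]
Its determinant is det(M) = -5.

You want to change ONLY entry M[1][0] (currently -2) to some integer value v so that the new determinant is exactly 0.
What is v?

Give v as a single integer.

det is linear in entry M[1][0]: det = old_det + (v - -2) * C_10
Cofactor C_10 = 1
Want det = 0: -5 + (v - -2) * 1 = 0
  (v - -2) = 5 / 1 = 5
  v = -2 + (5) = 3

Answer: 3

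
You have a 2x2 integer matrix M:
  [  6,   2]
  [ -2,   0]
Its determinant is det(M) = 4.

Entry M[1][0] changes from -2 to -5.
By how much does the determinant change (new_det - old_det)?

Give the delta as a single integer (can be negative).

Cofactor C_10 = -2
Entry delta = -5 - -2 = -3
Det delta = entry_delta * cofactor = -3 * -2 = 6

Answer: 6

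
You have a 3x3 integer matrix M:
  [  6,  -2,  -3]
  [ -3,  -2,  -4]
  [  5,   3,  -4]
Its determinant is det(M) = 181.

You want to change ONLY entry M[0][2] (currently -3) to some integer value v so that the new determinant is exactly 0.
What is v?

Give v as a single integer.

det is linear in entry M[0][2]: det = old_det + (v - -3) * C_02
Cofactor C_02 = 1
Want det = 0: 181 + (v - -3) * 1 = 0
  (v - -3) = -181 / 1 = -181
  v = -3 + (-181) = -184

Answer: -184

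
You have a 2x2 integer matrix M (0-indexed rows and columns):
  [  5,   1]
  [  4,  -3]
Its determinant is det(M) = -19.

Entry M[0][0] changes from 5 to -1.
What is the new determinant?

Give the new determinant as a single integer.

det is linear in row 0: changing M[0][0] by delta changes det by delta * cofactor(0,0).
Cofactor C_00 = (-1)^(0+0) * minor(0,0) = -3
Entry delta = -1 - 5 = -6
Det delta = -6 * -3 = 18
New det = -19 + 18 = -1

Answer: -1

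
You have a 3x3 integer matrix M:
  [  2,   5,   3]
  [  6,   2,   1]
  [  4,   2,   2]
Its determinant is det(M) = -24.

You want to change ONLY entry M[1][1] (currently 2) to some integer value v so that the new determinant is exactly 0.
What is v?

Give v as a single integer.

Answer: -1

Derivation:
det is linear in entry M[1][1]: det = old_det + (v - 2) * C_11
Cofactor C_11 = -8
Want det = 0: -24 + (v - 2) * -8 = 0
  (v - 2) = 24 / -8 = -3
  v = 2 + (-3) = -1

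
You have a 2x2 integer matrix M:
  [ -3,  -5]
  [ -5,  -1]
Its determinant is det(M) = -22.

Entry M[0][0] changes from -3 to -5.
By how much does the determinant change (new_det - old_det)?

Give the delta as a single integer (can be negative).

Answer: 2

Derivation:
Cofactor C_00 = -1
Entry delta = -5 - -3 = -2
Det delta = entry_delta * cofactor = -2 * -1 = 2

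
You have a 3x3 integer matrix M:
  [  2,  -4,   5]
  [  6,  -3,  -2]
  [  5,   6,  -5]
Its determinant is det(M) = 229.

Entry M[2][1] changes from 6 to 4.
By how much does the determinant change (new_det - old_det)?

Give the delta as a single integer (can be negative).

Answer: -68

Derivation:
Cofactor C_21 = 34
Entry delta = 4 - 6 = -2
Det delta = entry_delta * cofactor = -2 * 34 = -68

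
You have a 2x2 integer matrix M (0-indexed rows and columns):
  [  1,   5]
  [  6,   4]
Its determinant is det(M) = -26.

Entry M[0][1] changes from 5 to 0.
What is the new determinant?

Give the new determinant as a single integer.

det is linear in row 0: changing M[0][1] by delta changes det by delta * cofactor(0,1).
Cofactor C_01 = (-1)^(0+1) * minor(0,1) = -6
Entry delta = 0 - 5 = -5
Det delta = -5 * -6 = 30
New det = -26 + 30 = 4

Answer: 4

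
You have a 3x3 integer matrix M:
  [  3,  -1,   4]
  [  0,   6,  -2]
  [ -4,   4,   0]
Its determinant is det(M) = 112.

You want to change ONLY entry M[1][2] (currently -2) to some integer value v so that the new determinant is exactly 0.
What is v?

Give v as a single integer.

Answer: 12

Derivation:
det is linear in entry M[1][2]: det = old_det + (v - -2) * C_12
Cofactor C_12 = -8
Want det = 0: 112 + (v - -2) * -8 = 0
  (v - -2) = -112 / -8 = 14
  v = -2 + (14) = 12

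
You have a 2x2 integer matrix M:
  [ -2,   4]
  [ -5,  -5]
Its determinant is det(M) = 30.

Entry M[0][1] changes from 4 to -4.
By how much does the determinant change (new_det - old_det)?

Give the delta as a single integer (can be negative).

Answer: -40

Derivation:
Cofactor C_01 = 5
Entry delta = -4 - 4 = -8
Det delta = entry_delta * cofactor = -8 * 5 = -40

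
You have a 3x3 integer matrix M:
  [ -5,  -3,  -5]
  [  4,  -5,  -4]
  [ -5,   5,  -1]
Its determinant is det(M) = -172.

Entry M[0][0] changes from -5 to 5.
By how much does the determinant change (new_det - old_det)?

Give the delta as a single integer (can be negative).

Cofactor C_00 = 25
Entry delta = 5 - -5 = 10
Det delta = entry_delta * cofactor = 10 * 25 = 250

Answer: 250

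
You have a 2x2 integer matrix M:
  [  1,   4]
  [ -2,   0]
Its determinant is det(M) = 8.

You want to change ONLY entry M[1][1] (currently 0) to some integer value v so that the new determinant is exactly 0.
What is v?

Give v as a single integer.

det is linear in entry M[1][1]: det = old_det + (v - 0) * C_11
Cofactor C_11 = 1
Want det = 0: 8 + (v - 0) * 1 = 0
  (v - 0) = -8 / 1 = -8
  v = 0 + (-8) = -8

Answer: -8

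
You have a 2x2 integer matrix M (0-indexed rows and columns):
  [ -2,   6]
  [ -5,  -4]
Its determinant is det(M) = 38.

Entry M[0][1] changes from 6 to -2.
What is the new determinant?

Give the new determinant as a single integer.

det is linear in row 0: changing M[0][1] by delta changes det by delta * cofactor(0,1).
Cofactor C_01 = (-1)^(0+1) * minor(0,1) = 5
Entry delta = -2 - 6 = -8
Det delta = -8 * 5 = -40
New det = 38 + -40 = -2

Answer: -2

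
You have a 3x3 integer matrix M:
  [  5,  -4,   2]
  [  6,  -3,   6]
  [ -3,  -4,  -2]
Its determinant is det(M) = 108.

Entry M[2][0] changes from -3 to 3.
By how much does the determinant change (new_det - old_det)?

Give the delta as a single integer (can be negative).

Answer: -108

Derivation:
Cofactor C_20 = -18
Entry delta = 3 - -3 = 6
Det delta = entry_delta * cofactor = 6 * -18 = -108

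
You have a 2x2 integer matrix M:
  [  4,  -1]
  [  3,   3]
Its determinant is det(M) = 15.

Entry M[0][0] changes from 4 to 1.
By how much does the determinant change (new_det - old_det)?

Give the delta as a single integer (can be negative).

Answer: -9

Derivation:
Cofactor C_00 = 3
Entry delta = 1 - 4 = -3
Det delta = entry_delta * cofactor = -3 * 3 = -9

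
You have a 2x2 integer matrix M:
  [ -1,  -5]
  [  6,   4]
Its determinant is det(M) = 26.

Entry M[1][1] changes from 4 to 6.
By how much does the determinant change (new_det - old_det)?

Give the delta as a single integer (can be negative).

Cofactor C_11 = -1
Entry delta = 6 - 4 = 2
Det delta = entry_delta * cofactor = 2 * -1 = -2

Answer: -2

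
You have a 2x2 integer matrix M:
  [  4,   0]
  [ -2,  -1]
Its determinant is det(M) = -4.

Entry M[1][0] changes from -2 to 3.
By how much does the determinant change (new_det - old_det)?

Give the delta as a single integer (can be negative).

Cofactor C_10 = 0
Entry delta = 3 - -2 = 5
Det delta = entry_delta * cofactor = 5 * 0 = 0

Answer: 0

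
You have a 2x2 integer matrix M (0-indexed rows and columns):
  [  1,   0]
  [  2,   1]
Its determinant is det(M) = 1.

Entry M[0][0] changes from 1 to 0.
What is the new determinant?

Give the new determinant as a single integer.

det is linear in row 0: changing M[0][0] by delta changes det by delta * cofactor(0,0).
Cofactor C_00 = (-1)^(0+0) * minor(0,0) = 1
Entry delta = 0 - 1 = -1
Det delta = -1 * 1 = -1
New det = 1 + -1 = 0

Answer: 0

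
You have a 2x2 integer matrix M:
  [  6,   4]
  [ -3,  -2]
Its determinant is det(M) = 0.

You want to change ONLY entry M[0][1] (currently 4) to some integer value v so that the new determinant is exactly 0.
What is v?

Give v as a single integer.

Answer: 4

Derivation:
det is linear in entry M[0][1]: det = old_det + (v - 4) * C_01
Cofactor C_01 = 3
Want det = 0: 0 + (v - 4) * 3 = 0
  (v - 4) = 0 / 3 = 0
  v = 4 + (0) = 4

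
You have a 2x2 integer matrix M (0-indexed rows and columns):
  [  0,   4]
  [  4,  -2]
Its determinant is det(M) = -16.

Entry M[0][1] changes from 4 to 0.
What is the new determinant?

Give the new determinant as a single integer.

Answer: 0

Derivation:
det is linear in row 0: changing M[0][1] by delta changes det by delta * cofactor(0,1).
Cofactor C_01 = (-1)^(0+1) * minor(0,1) = -4
Entry delta = 0 - 4 = -4
Det delta = -4 * -4 = 16
New det = -16 + 16 = 0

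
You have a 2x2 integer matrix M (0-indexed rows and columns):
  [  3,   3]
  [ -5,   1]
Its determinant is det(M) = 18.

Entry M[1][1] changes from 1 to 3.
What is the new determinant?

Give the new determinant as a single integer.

det is linear in row 1: changing M[1][1] by delta changes det by delta * cofactor(1,1).
Cofactor C_11 = (-1)^(1+1) * minor(1,1) = 3
Entry delta = 3 - 1 = 2
Det delta = 2 * 3 = 6
New det = 18 + 6 = 24

Answer: 24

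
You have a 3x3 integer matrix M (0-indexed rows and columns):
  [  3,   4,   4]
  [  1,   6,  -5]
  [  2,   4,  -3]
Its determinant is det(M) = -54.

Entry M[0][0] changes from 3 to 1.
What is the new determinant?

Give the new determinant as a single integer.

det is linear in row 0: changing M[0][0] by delta changes det by delta * cofactor(0,0).
Cofactor C_00 = (-1)^(0+0) * minor(0,0) = 2
Entry delta = 1 - 3 = -2
Det delta = -2 * 2 = -4
New det = -54 + -4 = -58

Answer: -58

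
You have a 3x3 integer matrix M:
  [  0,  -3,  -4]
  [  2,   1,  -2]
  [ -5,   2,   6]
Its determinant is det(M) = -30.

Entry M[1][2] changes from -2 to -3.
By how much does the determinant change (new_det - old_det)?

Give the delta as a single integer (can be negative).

Answer: -15

Derivation:
Cofactor C_12 = 15
Entry delta = -3 - -2 = -1
Det delta = entry_delta * cofactor = -1 * 15 = -15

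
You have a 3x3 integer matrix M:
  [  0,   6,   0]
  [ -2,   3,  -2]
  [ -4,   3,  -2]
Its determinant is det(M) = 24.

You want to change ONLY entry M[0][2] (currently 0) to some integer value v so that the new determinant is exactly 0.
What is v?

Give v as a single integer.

Answer: -4

Derivation:
det is linear in entry M[0][2]: det = old_det + (v - 0) * C_02
Cofactor C_02 = 6
Want det = 0: 24 + (v - 0) * 6 = 0
  (v - 0) = -24 / 6 = -4
  v = 0 + (-4) = -4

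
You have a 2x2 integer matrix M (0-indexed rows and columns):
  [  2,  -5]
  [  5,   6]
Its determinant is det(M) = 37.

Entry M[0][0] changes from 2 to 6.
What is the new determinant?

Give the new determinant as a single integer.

det is linear in row 0: changing M[0][0] by delta changes det by delta * cofactor(0,0).
Cofactor C_00 = (-1)^(0+0) * minor(0,0) = 6
Entry delta = 6 - 2 = 4
Det delta = 4 * 6 = 24
New det = 37 + 24 = 61

Answer: 61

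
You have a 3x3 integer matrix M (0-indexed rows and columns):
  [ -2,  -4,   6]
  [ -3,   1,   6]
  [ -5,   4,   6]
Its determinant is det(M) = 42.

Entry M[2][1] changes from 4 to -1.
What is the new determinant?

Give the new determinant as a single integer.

det is linear in row 2: changing M[2][1] by delta changes det by delta * cofactor(2,1).
Cofactor C_21 = (-1)^(2+1) * minor(2,1) = -6
Entry delta = -1 - 4 = -5
Det delta = -5 * -6 = 30
New det = 42 + 30 = 72

Answer: 72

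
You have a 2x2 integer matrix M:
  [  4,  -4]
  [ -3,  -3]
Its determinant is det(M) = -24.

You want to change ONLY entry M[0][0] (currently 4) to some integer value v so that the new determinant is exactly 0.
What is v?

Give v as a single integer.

Answer: -4

Derivation:
det is linear in entry M[0][0]: det = old_det + (v - 4) * C_00
Cofactor C_00 = -3
Want det = 0: -24 + (v - 4) * -3 = 0
  (v - 4) = 24 / -3 = -8
  v = 4 + (-8) = -4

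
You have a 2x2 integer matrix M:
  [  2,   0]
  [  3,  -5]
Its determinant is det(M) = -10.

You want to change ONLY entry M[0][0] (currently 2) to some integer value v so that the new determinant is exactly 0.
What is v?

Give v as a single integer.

Answer: 0

Derivation:
det is linear in entry M[0][0]: det = old_det + (v - 2) * C_00
Cofactor C_00 = -5
Want det = 0: -10 + (v - 2) * -5 = 0
  (v - 2) = 10 / -5 = -2
  v = 2 + (-2) = 0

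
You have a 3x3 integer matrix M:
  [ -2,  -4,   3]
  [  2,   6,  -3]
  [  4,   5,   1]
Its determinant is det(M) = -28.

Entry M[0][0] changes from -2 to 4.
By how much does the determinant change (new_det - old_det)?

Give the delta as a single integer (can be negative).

Cofactor C_00 = 21
Entry delta = 4 - -2 = 6
Det delta = entry_delta * cofactor = 6 * 21 = 126

Answer: 126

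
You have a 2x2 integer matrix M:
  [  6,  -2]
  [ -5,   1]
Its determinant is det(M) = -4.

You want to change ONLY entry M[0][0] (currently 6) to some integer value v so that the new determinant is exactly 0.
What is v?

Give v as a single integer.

Answer: 10

Derivation:
det is linear in entry M[0][0]: det = old_det + (v - 6) * C_00
Cofactor C_00 = 1
Want det = 0: -4 + (v - 6) * 1 = 0
  (v - 6) = 4 / 1 = 4
  v = 6 + (4) = 10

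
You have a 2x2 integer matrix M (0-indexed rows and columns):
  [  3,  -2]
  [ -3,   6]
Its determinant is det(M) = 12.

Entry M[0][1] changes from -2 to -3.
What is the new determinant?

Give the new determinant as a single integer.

Answer: 9

Derivation:
det is linear in row 0: changing M[0][1] by delta changes det by delta * cofactor(0,1).
Cofactor C_01 = (-1)^(0+1) * minor(0,1) = 3
Entry delta = -3 - -2 = -1
Det delta = -1 * 3 = -3
New det = 12 + -3 = 9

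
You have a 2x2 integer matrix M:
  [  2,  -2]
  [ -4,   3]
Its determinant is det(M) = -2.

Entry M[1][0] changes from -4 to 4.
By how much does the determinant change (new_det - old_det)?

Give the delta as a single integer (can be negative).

Answer: 16

Derivation:
Cofactor C_10 = 2
Entry delta = 4 - -4 = 8
Det delta = entry_delta * cofactor = 8 * 2 = 16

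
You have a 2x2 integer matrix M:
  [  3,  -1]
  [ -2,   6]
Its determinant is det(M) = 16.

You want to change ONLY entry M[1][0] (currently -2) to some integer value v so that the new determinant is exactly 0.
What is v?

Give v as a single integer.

det is linear in entry M[1][0]: det = old_det + (v - -2) * C_10
Cofactor C_10 = 1
Want det = 0: 16 + (v - -2) * 1 = 0
  (v - -2) = -16 / 1 = -16
  v = -2 + (-16) = -18

Answer: -18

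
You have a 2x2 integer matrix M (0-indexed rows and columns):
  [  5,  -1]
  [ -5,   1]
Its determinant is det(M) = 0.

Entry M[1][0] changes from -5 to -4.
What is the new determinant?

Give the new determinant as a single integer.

Answer: 1

Derivation:
det is linear in row 1: changing M[1][0] by delta changes det by delta * cofactor(1,0).
Cofactor C_10 = (-1)^(1+0) * minor(1,0) = 1
Entry delta = -4 - -5 = 1
Det delta = 1 * 1 = 1
New det = 0 + 1 = 1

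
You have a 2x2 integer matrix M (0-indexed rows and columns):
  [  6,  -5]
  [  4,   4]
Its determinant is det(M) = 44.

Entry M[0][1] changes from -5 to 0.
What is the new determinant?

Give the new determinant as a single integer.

det is linear in row 0: changing M[0][1] by delta changes det by delta * cofactor(0,1).
Cofactor C_01 = (-1)^(0+1) * minor(0,1) = -4
Entry delta = 0 - -5 = 5
Det delta = 5 * -4 = -20
New det = 44 + -20 = 24

Answer: 24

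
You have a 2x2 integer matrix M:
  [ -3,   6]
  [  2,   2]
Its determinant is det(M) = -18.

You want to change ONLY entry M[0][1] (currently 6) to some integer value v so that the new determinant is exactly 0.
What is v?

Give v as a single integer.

det is linear in entry M[0][1]: det = old_det + (v - 6) * C_01
Cofactor C_01 = -2
Want det = 0: -18 + (v - 6) * -2 = 0
  (v - 6) = 18 / -2 = -9
  v = 6 + (-9) = -3

Answer: -3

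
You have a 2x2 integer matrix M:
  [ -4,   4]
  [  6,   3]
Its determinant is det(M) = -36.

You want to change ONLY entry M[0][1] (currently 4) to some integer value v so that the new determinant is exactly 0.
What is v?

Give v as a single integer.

Answer: -2

Derivation:
det is linear in entry M[0][1]: det = old_det + (v - 4) * C_01
Cofactor C_01 = -6
Want det = 0: -36 + (v - 4) * -6 = 0
  (v - 4) = 36 / -6 = -6
  v = 4 + (-6) = -2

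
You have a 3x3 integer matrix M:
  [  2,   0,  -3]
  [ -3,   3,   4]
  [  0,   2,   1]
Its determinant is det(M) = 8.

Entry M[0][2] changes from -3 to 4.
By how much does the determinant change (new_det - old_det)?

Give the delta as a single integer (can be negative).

Answer: -42

Derivation:
Cofactor C_02 = -6
Entry delta = 4 - -3 = 7
Det delta = entry_delta * cofactor = 7 * -6 = -42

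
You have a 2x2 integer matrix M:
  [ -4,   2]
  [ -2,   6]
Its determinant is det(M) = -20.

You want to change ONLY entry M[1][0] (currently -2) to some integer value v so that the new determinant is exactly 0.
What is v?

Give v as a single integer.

Answer: -12

Derivation:
det is linear in entry M[1][0]: det = old_det + (v - -2) * C_10
Cofactor C_10 = -2
Want det = 0: -20 + (v - -2) * -2 = 0
  (v - -2) = 20 / -2 = -10
  v = -2 + (-10) = -12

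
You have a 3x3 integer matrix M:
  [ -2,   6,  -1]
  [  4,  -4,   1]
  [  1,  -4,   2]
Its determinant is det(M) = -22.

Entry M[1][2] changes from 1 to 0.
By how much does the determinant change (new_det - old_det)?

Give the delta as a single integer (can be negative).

Answer: 2

Derivation:
Cofactor C_12 = -2
Entry delta = 0 - 1 = -1
Det delta = entry_delta * cofactor = -1 * -2 = 2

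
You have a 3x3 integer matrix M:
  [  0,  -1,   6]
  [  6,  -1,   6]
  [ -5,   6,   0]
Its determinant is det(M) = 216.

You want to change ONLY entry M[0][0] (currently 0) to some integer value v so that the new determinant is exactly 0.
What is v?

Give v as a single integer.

Answer: 6

Derivation:
det is linear in entry M[0][0]: det = old_det + (v - 0) * C_00
Cofactor C_00 = -36
Want det = 0: 216 + (v - 0) * -36 = 0
  (v - 0) = -216 / -36 = 6
  v = 0 + (6) = 6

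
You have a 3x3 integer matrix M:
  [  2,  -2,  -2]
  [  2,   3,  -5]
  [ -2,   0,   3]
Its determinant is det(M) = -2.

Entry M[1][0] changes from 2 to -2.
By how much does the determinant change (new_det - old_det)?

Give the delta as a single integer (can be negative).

Answer: -24

Derivation:
Cofactor C_10 = 6
Entry delta = -2 - 2 = -4
Det delta = entry_delta * cofactor = -4 * 6 = -24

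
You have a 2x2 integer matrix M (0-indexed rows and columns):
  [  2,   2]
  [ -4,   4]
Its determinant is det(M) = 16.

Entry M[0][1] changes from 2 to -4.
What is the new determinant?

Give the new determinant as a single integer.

det is linear in row 0: changing M[0][1] by delta changes det by delta * cofactor(0,1).
Cofactor C_01 = (-1)^(0+1) * minor(0,1) = 4
Entry delta = -4 - 2 = -6
Det delta = -6 * 4 = -24
New det = 16 + -24 = -8

Answer: -8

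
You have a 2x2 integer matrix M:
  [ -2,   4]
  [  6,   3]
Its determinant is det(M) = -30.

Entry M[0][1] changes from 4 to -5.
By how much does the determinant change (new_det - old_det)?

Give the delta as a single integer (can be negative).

Answer: 54

Derivation:
Cofactor C_01 = -6
Entry delta = -5 - 4 = -9
Det delta = entry_delta * cofactor = -9 * -6 = 54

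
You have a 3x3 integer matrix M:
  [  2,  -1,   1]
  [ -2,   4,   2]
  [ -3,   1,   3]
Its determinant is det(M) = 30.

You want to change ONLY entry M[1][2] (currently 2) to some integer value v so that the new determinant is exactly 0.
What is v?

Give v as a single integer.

det is linear in entry M[1][2]: det = old_det + (v - 2) * C_12
Cofactor C_12 = 1
Want det = 0: 30 + (v - 2) * 1 = 0
  (v - 2) = -30 / 1 = -30
  v = 2 + (-30) = -28

Answer: -28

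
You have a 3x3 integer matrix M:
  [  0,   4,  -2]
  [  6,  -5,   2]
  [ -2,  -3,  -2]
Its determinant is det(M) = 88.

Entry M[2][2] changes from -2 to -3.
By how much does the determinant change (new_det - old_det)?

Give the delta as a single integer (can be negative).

Cofactor C_22 = -24
Entry delta = -3 - -2 = -1
Det delta = entry_delta * cofactor = -1 * -24 = 24

Answer: 24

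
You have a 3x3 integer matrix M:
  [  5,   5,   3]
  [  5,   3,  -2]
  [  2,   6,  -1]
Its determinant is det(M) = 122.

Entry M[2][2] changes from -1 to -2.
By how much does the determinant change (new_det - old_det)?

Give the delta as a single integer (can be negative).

Answer: 10

Derivation:
Cofactor C_22 = -10
Entry delta = -2 - -1 = -1
Det delta = entry_delta * cofactor = -1 * -10 = 10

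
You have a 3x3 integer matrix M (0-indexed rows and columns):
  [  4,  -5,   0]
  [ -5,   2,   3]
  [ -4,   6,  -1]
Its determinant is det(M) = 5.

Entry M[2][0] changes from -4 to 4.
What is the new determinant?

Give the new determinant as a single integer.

det is linear in row 2: changing M[2][0] by delta changes det by delta * cofactor(2,0).
Cofactor C_20 = (-1)^(2+0) * minor(2,0) = -15
Entry delta = 4 - -4 = 8
Det delta = 8 * -15 = -120
New det = 5 + -120 = -115

Answer: -115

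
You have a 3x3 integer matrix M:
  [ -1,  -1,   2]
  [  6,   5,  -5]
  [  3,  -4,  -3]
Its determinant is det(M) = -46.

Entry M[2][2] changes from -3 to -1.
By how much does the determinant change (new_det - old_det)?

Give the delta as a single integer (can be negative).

Answer: 2

Derivation:
Cofactor C_22 = 1
Entry delta = -1 - -3 = 2
Det delta = entry_delta * cofactor = 2 * 1 = 2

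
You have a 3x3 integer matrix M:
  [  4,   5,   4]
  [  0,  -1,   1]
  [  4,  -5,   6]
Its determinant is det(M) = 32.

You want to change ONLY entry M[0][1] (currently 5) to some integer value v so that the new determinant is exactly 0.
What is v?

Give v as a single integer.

Answer: -3

Derivation:
det is linear in entry M[0][1]: det = old_det + (v - 5) * C_01
Cofactor C_01 = 4
Want det = 0: 32 + (v - 5) * 4 = 0
  (v - 5) = -32 / 4 = -8
  v = 5 + (-8) = -3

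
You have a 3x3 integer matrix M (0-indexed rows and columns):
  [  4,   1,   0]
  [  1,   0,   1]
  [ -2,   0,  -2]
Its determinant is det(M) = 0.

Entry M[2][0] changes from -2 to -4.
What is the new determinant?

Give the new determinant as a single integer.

det is linear in row 2: changing M[2][0] by delta changes det by delta * cofactor(2,0).
Cofactor C_20 = (-1)^(2+0) * minor(2,0) = 1
Entry delta = -4 - -2 = -2
Det delta = -2 * 1 = -2
New det = 0 + -2 = -2

Answer: -2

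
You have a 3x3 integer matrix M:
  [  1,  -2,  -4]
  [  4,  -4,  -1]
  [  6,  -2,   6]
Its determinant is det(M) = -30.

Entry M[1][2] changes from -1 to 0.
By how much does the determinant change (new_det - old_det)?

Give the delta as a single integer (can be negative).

Answer: -10

Derivation:
Cofactor C_12 = -10
Entry delta = 0 - -1 = 1
Det delta = entry_delta * cofactor = 1 * -10 = -10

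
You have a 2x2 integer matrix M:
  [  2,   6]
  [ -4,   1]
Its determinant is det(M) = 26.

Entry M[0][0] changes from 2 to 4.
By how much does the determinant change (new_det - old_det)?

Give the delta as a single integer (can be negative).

Cofactor C_00 = 1
Entry delta = 4 - 2 = 2
Det delta = entry_delta * cofactor = 2 * 1 = 2

Answer: 2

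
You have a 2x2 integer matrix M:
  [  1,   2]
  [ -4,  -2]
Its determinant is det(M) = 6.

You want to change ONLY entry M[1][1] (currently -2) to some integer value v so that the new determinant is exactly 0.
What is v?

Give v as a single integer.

Answer: -8

Derivation:
det is linear in entry M[1][1]: det = old_det + (v - -2) * C_11
Cofactor C_11 = 1
Want det = 0: 6 + (v - -2) * 1 = 0
  (v - -2) = -6 / 1 = -6
  v = -2 + (-6) = -8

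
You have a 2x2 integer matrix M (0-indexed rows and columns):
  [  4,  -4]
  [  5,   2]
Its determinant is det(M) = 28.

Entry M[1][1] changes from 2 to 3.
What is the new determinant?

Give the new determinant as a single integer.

det is linear in row 1: changing M[1][1] by delta changes det by delta * cofactor(1,1).
Cofactor C_11 = (-1)^(1+1) * minor(1,1) = 4
Entry delta = 3 - 2 = 1
Det delta = 1 * 4 = 4
New det = 28 + 4 = 32

Answer: 32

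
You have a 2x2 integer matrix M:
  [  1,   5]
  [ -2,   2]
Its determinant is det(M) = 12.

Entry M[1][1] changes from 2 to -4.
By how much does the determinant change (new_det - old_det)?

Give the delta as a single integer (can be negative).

Answer: -6

Derivation:
Cofactor C_11 = 1
Entry delta = -4 - 2 = -6
Det delta = entry_delta * cofactor = -6 * 1 = -6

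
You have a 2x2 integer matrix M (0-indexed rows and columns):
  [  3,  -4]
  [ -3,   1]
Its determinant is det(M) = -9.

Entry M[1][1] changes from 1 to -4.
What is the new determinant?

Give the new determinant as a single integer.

det is linear in row 1: changing M[1][1] by delta changes det by delta * cofactor(1,1).
Cofactor C_11 = (-1)^(1+1) * minor(1,1) = 3
Entry delta = -4 - 1 = -5
Det delta = -5 * 3 = -15
New det = -9 + -15 = -24

Answer: -24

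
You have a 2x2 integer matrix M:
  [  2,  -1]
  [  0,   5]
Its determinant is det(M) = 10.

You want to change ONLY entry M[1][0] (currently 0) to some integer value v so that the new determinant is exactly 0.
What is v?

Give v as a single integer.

det is linear in entry M[1][0]: det = old_det + (v - 0) * C_10
Cofactor C_10 = 1
Want det = 0: 10 + (v - 0) * 1 = 0
  (v - 0) = -10 / 1 = -10
  v = 0 + (-10) = -10

Answer: -10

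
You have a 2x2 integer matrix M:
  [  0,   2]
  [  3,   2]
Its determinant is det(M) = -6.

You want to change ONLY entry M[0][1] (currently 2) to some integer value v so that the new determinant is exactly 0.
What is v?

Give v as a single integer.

Answer: 0

Derivation:
det is linear in entry M[0][1]: det = old_det + (v - 2) * C_01
Cofactor C_01 = -3
Want det = 0: -6 + (v - 2) * -3 = 0
  (v - 2) = 6 / -3 = -2
  v = 2 + (-2) = 0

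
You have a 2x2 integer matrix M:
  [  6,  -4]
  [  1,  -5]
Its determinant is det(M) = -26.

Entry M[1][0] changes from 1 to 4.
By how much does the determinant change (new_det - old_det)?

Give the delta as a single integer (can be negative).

Answer: 12

Derivation:
Cofactor C_10 = 4
Entry delta = 4 - 1 = 3
Det delta = entry_delta * cofactor = 3 * 4 = 12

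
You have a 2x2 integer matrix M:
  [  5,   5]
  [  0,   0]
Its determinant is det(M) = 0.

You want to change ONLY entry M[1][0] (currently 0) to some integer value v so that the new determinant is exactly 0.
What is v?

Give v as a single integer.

Answer: 0

Derivation:
det is linear in entry M[1][0]: det = old_det + (v - 0) * C_10
Cofactor C_10 = -5
Want det = 0: 0 + (v - 0) * -5 = 0
  (v - 0) = 0 / -5 = 0
  v = 0 + (0) = 0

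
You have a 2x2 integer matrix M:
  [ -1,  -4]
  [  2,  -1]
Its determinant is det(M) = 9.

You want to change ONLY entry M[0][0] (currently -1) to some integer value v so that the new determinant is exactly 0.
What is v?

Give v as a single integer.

Answer: 8

Derivation:
det is linear in entry M[0][0]: det = old_det + (v - -1) * C_00
Cofactor C_00 = -1
Want det = 0: 9 + (v - -1) * -1 = 0
  (v - -1) = -9 / -1 = 9
  v = -1 + (9) = 8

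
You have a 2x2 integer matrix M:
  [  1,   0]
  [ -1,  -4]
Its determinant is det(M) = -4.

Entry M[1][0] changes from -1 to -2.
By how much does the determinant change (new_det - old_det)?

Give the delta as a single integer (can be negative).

Answer: 0

Derivation:
Cofactor C_10 = 0
Entry delta = -2 - -1 = -1
Det delta = entry_delta * cofactor = -1 * 0 = 0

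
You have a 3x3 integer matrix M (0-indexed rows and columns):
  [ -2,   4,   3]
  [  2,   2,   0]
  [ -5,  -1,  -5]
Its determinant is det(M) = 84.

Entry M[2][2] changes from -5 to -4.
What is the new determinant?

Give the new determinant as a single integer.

det is linear in row 2: changing M[2][2] by delta changes det by delta * cofactor(2,2).
Cofactor C_22 = (-1)^(2+2) * minor(2,2) = -12
Entry delta = -4 - -5 = 1
Det delta = 1 * -12 = -12
New det = 84 + -12 = 72

Answer: 72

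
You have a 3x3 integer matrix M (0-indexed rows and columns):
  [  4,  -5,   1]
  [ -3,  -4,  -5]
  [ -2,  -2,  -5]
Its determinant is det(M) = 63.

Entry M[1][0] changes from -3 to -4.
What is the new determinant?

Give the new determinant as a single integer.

det is linear in row 1: changing M[1][0] by delta changes det by delta * cofactor(1,0).
Cofactor C_10 = (-1)^(1+0) * minor(1,0) = -27
Entry delta = -4 - -3 = -1
Det delta = -1 * -27 = 27
New det = 63 + 27 = 90

Answer: 90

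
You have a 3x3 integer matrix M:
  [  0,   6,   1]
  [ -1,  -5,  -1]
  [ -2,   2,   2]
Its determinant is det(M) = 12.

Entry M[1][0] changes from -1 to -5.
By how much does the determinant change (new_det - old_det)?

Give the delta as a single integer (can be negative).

Cofactor C_10 = -10
Entry delta = -5 - -1 = -4
Det delta = entry_delta * cofactor = -4 * -10 = 40

Answer: 40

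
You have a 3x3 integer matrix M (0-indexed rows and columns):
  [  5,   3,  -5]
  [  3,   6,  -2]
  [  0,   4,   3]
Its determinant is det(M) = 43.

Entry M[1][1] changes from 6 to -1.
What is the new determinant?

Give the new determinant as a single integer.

det is linear in row 1: changing M[1][1] by delta changes det by delta * cofactor(1,1).
Cofactor C_11 = (-1)^(1+1) * minor(1,1) = 15
Entry delta = -1 - 6 = -7
Det delta = -7 * 15 = -105
New det = 43 + -105 = -62

Answer: -62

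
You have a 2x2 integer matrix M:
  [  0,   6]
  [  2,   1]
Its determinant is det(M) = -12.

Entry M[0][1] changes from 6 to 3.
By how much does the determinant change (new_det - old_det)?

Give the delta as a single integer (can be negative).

Cofactor C_01 = -2
Entry delta = 3 - 6 = -3
Det delta = entry_delta * cofactor = -3 * -2 = 6

Answer: 6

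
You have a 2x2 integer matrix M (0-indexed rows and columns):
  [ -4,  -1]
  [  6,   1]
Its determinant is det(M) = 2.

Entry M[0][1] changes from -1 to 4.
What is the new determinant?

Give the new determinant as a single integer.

det is linear in row 0: changing M[0][1] by delta changes det by delta * cofactor(0,1).
Cofactor C_01 = (-1)^(0+1) * minor(0,1) = -6
Entry delta = 4 - -1 = 5
Det delta = 5 * -6 = -30
New det = 2 + -30 = -28

Answer: -28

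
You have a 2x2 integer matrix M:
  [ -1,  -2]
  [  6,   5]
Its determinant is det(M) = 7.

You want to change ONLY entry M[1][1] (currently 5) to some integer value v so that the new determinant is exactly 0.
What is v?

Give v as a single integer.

det is linear in entry M[1][1]: det = old_det + (v - 5) * C_11
Cofactor C_11 = -1
Want det = 0: 7 + (v - 5) * -1 = 0
  (v - 5) = -7 / -1 = 7
  v = 5 + (7) = 12

Answer: 12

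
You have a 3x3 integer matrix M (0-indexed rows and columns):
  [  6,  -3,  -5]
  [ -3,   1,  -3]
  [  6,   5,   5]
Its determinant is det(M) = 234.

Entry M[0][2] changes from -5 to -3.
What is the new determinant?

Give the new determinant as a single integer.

Answer: 192

Derivation:
det is linear in row 0: changing M[0][2] by delta changes det by delta * cofactor(0,2).
Cofactor C_02 = (-1)^(0+2) * minor(0,2) = -21
Entry delta = -3 - -5 = 2
Det delta = 2 * -21 = -42
New det = 234 + -42 = 192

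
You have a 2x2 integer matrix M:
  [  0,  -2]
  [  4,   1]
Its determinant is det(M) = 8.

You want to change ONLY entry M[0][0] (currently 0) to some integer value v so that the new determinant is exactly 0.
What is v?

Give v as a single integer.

Answer: -8

Derivation:
det is linear in entry M[0][0]: det = old_det + (v - 0) * C_00
Cofactor C_00 = 1
Want det = 0: 8 + (v - 0) * 1 = 0
  (v - 0) = -8 / 1 = -8
  v = 0 + (-8) = -8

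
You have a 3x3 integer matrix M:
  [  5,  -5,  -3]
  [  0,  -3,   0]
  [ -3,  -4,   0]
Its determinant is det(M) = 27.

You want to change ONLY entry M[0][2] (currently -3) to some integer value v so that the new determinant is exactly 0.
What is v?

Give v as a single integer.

det is linear in entry M[0][2]: det = old_det + (v - -3) * C_02
Cofactor C_02 = -9
Want det = 0: 27 + (v - -3) * -9 = 0
  (v - -3) = -27 / -9 = 3
  v = -3 + (3) = 0

Answer: 0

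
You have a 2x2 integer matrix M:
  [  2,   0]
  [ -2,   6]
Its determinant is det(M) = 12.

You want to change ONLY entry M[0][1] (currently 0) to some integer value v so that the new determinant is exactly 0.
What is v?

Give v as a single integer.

Answer: -6

Derivation:
det is linear in entry M[0][1]: det = old_det + (v - 0) * C_01
Cofactor C_01 = 2
Want det = 0: 12 + (v - 0) * 2 = 0
  (v - 0) = -12 / 2 = -6
  v = 0 + (-6) = -6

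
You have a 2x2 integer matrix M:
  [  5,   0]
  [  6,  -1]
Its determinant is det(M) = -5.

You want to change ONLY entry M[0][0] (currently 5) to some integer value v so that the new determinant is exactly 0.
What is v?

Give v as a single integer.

det is linear in entry M[0][0]: det = old_det + (v - 5) * C_00
Cofactor C_00 = -1
Want det = 0: -5 + (v - 5) * -1 = 0
  (v - 5) = 5 / -1 = -5
  v = 5 + (-5) = 0

Answer: 0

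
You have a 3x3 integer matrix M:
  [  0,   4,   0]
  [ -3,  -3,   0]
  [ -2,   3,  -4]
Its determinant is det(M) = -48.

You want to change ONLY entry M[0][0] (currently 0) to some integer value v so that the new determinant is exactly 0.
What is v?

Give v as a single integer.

det is linear in entry M[0][0]: det = old_det + (v - 0) * C_00
Cofactor C_00 = 12
Want det = 0: -48 + (v - 0) * 12 = 0
  (v - 0) = 48 / 12 = 4
  v = 0 + (4) = 4

Answer: 4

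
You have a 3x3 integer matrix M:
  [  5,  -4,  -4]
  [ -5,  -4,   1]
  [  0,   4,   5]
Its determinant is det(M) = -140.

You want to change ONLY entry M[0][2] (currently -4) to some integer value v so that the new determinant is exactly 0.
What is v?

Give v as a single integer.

Answer: -11

Derivation:
det is linear in entry M[0][2]: det = old_det + (v - -4) * C_02
Cofactor C_02 = -20
Want det = 0: -140 + (v - -4) * -20 = 0
  (v - -4) = 140 / -20 = -7
  v = -4 + (-7) = -11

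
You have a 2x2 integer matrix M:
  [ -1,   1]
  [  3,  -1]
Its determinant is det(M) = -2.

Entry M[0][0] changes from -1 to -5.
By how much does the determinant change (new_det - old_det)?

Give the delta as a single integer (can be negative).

Answer: 4

Derivation:
Cofactor C_00 = -1
Entry delta = -5 - -1 = -4
Det delta = entry_delta * cofactor = -4 * -1 = 4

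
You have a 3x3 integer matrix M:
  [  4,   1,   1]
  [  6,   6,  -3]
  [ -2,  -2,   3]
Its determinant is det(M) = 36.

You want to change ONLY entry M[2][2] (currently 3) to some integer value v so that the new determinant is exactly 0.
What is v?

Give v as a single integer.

Answer: 1

Derivation:
det is linear in entry M[2][2]: det = old_det + (v - 3) * C_22
Cofactor C_22 = 18
Want det = 0: 36 + (v - 3) * 18 = 0
  (v - 3) = -36 / 18 = -2
  v = 3 + (-2) = 1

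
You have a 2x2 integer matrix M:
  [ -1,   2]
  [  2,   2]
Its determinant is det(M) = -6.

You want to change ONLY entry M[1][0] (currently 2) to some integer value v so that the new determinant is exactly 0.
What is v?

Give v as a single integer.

det is linear in entry M[1][0]: det = old_det + (v - 2) * C_10
Cofactor C_10 = -2
Want det = 0: -6 + (v - 2) * -2 = 0
  (v - 2) = 6 / -2 = -3
  v = 2 + (-3) = -1

Answer: -1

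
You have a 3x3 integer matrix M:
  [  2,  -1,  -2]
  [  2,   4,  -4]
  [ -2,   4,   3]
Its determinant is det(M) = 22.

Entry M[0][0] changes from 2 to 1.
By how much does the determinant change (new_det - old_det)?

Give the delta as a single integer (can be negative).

Answer: -28

Derivation:
Cofactor C_00 = 28
Entry delta = 1 - 2 = -1
Det delta = entry_delta * cofactor = -1 * 28 = -28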